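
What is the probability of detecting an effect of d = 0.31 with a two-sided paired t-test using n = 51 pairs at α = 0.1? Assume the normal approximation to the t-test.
Power ≈ 0.72

Power calculation (paired t-test, normal approximation):
z_β = d · √n - z_{α/2}
z_β = 0.31 · √51 - 1.645
z_β = 0.31 · 7.141 - 1.645
z_β = 0.569

Power = Φ(z_β) = Φ(0.569) ≈ 0.715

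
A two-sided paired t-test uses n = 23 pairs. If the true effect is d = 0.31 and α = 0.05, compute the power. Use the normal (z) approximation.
Power ≈ 0.32

Power calculation (paired t-test, normal approximation):
z_β = d · √n - z_{α/2}
z_β = 0.31 · √23 - 1.960
z_β = 0.31 · 4.796 - 1.960
z_β = -0.473

Power = Φ(z_β) = Φ(-0.473) ≈ 0.318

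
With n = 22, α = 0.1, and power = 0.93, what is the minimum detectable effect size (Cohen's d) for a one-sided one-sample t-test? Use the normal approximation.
d ≈ 0.59

Minimum detectable effect (one-sample t-test, normal approximation):
d = (z_α + z_β) / √n
d = (1.282 + 1.476) / √22
d = 2.757 / 4.690
d ≈ 0.59

By Cohen's convention (0.2 small / 0.5 medium / 0.8 large): medium effect.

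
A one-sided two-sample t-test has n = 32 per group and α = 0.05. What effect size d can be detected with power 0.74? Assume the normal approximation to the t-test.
d ≈ 0.57

Minimum detectable effect (two-sample t-test, normal approximation):
d = (z_α + z_β) / √(n/2)
d = (1.645 + 0.643) / √(32/2)
d = 2.288 / 4.000
d ≈ 0.57

By Cohen's convention (0.2 small / 0.5 medium / 0.8 large): medium effect.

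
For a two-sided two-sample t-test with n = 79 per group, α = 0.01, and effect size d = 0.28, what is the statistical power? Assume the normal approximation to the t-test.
Power ≈ 0.21

Power calculation (two-sample t-test, normal approximation):
z_β = d · √(n/2) - z_{α/2}
z_β = 0.28 · √(79/2) - 2.576
z_β = 0.28 · 6.285 - 2.576
z_β = -0.816

Power = Φ(z_β) = Φ(-0.816) ≈ 0.207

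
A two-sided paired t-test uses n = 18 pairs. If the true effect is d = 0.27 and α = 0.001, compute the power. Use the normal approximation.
Power ≈ 0.02

Power calculation (paired t-test, normal approximation):
z_β = d · √n - z_{α/2}
z_β = 0.27 · √18 - 3.291
z_β = 0.27 · 4.243 - 3.291
z_β = -2.145

Power = Φ(z_β) = Φ(-2.145) ≈ 0.016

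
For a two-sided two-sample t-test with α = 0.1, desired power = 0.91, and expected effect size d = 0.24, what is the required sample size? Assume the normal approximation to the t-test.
n = 310 per group

Sample size formula (two-sample t-test, normal approximation):
n = 2 · ((z_{α/2} + z_β) / d)²

z_{α/2} = 1.645 (for α = 0.1, two-sided)
z_β = 1.341 (for power = 0.91)
d = 0.24

n = 2 · ((1.645 + 1.341) / 0.24)²
n = 2 · (12.442)²
n ≈ 309.61
Round up to the next whole number: n = 310 per group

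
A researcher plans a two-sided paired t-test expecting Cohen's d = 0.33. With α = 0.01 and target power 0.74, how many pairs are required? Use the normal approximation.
n = 96 pairs

Sample size formula (paired t-test, normal approximation):
n = ((z_{α/2} + z_β) / d)²

z_{α/2} = 2.576 (for α = 0.01, two-sided)
z_β = 0.643 (for power = 0.74)
d = 0.33

n = ((2.576 + 0.643) / 0.33)²
n = (9.755)²
n ≈ 95.16
Round up to the next whole number: n = 96 pairs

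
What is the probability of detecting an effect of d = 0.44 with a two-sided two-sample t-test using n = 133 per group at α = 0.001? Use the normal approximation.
Power ≈ 0.62

Power calculation (two-sample t-test, normal approximation):
z_β = d · √(n/2) - z_{α/2}
z_β = 0.44 · √(133/2) - 3.291
z_β = 0.44 · 8.155 - 3.291
z_β = 0.298

Power = Φ(z_β) = Φ(0.298) ≈ 0.617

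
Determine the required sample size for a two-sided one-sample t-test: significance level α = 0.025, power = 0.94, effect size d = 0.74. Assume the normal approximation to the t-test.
n = 27

Sample size formula (one-sample t-test, normal approximation):
n = ((z_{α/2} + z_β) / d)²

z_{α/2} = 2.241 (for α = 0.025, two-sided)
z_β = 1.555 (for power = 0.94)
d = 0.74

n = ((2.241 + 1.555) / 0.74)²
n = (5.130)²
n ≈ 26.32
Round up to the next whole number: n = 27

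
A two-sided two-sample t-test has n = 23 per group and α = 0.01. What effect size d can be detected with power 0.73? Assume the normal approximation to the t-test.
d ≈ 0.94

Minimum detectable effect (two-sample t-test, normal approximation):
d = (z_{α/2} + z_β) / √(n/2)
d = (2.576 + 0.613) / √(23/2)
d = 3.189 / 3.391
d ≈ 0.94

By Cohen's convention (0.2 small / 0.5 medium / 0.8 large): large effect.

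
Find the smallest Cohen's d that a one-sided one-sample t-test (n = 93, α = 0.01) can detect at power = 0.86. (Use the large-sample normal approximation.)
d ≈ 0.35

Minimum detectable effect (one-sample t-test, normal approximation):
d = (z_α + z_β) / √n
d = (2.326 + 1.080) / √93
d = 3.407 / 9.644
d ≈ 0.35

By Cohen's convention (0.2 small / 0.5 medium / 0.8 large): small effect.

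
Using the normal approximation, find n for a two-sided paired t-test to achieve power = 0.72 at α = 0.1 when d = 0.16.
n = 194 pairs

Sample size formula (paired t-test, normal approximation):
n = ((z_{α/2} + z_β) / d)²

z_{α/2} = 1.645 (for α = 0.1, two-sided)
z_β = 0.583 (for power = 0.72)
d = 0.16

n = ((1.645 + 0.583) / 0.16)²
n = (13.925)²
n ≈ 193.91
Round up to the next whole number: n = 194 pairs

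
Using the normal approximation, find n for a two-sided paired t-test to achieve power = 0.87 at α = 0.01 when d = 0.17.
n = 475 pairs

Sample size formula (paired t-test, normal approximation):
n = ((z_{α/2} + z_β) / d)²

z_{α/2} = 2.576 (for α = 0.01, two-sided)
z_β = 1.126 (for power = 0.87)
d = 0.17

n = ((2.576 + 1.126) / 0.17)²
n = (21.776)²
n ≈ 474.19
Round up to the next whole number: n = 475 pairs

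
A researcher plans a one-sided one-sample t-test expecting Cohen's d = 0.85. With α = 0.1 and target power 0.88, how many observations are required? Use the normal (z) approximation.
n = 9

Sample size formula (one-sample t-test, normal approximation):
n = ((z_α + z_β) / d)²

z_α = 1.282 (for α = 0.1, one-sided)
z_β = 1.175 (for power = 0.88)
d = 0.85

n = ((1.282 + 1.175) / 0.85)²
n = (2.891)²
n ≈ 8.36
Round up to the next whole number: n = 9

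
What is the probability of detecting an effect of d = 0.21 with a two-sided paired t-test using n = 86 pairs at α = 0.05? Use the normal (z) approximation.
Power ≈ 0.50

Power calculation (paired t-test, normal approximation):
z_β = d · √n - z_{α/2}
z_β = 0.21 · √86 - 1.960
z_β = 0.21 · 9.274 - 1.960
z_β = -0.013

Power = Φ(z_β) = Φ(-0.013) ≈ 0.495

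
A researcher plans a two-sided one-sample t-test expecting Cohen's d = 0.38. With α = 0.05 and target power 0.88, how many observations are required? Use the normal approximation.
n = 69

Sample size formula (one-sample t-test, normal approximation):
n = ((z_{α/2} + z_β) / d)²

z_{α/2} = 1.960 (for α = 0.05, two-sided)
z_β = 1.175 (for power = 0.88)
d = 0.38

n = ((1.960 + 1.175) / 0.38)²
n = (8.250)²
n ≈ 68.06
Round up to the next whole number: n = 69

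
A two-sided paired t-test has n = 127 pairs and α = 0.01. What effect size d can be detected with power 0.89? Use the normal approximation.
d ≈ 0.34

Minimum detectable effect (paired t-test, normal approximation):
d = (z_{α/2} + z_β) / √n
d = (2.576 + 1.227) / √127
d = 3.802 / 11.269
d ≈ 0.34

By Cohen's convention (0.2 small / 0.5 medium / 0.8 large): small effect.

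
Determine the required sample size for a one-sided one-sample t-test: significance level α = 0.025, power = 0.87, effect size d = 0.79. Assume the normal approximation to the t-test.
n = 16

Sample size formula (one-sample t-test, normal approximation):
n = ((z_α + z_β) / d)²

z_α = 1.960 (for α = 0.025, one-sided)
z_β = 1.126 (for power = 0.87)
d = 0.79

n = ((1.960 + 1.126) / 0.79)²
n = (3.906)²
n ≈ 15.26
Round up to the next whole number: n = 16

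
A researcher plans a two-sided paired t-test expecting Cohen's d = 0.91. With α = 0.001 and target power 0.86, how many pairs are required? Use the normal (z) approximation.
n = 24 pairs

Sample size formula (paired t-test, normal approximation):
n = ((z_{α/2} + z_β) / d)²

z_{α/2} = 3.291 (for α = 0.001, two-sided)
z_β = 1.080 (for power = 0.86)
d = 0.91

n = ((3.291 + 1.080) / 0.91)²
n = (4.803)²
n ≈ 23.07
Round up to the next whole number: n = 24 pairs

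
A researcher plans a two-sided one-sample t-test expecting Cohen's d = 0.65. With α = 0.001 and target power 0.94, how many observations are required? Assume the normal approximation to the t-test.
n = 56

Sample size formula (one-sample t-test, normal approximation):
n = ((z_{α/2} + z_β) / d)²

z_{α/2} = 3.291 (for α = 0.001, two-sided)
z_β = 1.555 (for power = 0.94)
d = 0.65

n = ((3.291 + 1.555) / 0.65)²
n = (7.455)²
n ≈ 55.58
Round up to the next whole number: n = 56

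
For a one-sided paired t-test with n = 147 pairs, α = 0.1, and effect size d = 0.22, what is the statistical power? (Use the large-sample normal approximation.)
Power ≈ 0.92

Power calculation (paired t-test, normal approximation):
z_β = d · √n - z_α
z_β = 0.22 · √147 - 1.282
z_β = 0.22 · 12.124 - 1.282
z_β = 1.386

Power = Φ(z_β) = Φ(1.386) ≈ 0.917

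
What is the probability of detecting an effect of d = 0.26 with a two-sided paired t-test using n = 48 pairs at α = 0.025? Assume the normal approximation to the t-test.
Power ≈ 0.33

Power calculation (paired t-test, normal approximation):
z_β = d · √n - z_{α/2}
z_β = 0.26 · √48 - 2.241
z_β = 0.26 · 6.928 - 2.241
z_β = -0.440

Power = Φ(z_β) = Φ(-0.440) ≈ 0.330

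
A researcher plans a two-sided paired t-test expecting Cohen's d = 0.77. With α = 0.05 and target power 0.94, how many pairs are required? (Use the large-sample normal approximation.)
n = 21 pairs

Sample size formula (paired t-test, normal approximation):
n = ((z_{α/2} + z_β) / d)²

z_{α/2} = 1.960 (for α = 0.05, two-sided)
z_β = 1.555 (for power = 0.94)
d = 0.77

n = ((1.960 + 1.555) / 0.77)²
n = (4.565)²
n ≈ 20.84
Round up to the next whole number: n = 21 pairs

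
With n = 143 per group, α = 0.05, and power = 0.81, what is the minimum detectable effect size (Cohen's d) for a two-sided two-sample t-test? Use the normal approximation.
d ≈ 0.34

Minimum detectable effect (two-sample t-test, normal approximation):
d = (z_{α/2} + z_β) / √(n/2)
d = (1.960 + 0.878) / √(143/2)
d = 2.838 / 8.456
d ≈ 0.34

By Cohen's convention (0.2 small / 0.5 medium / 0.8 large): small effect.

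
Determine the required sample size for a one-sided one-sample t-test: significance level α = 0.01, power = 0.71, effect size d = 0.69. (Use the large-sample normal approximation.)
n = 18

Sample size formula (one-sample t-test, normal approximation):
n = ((z_α + z_β) / d)²

z_α = 2.326 (for α = 0.01, one-sided)
z_β = 0.553 (for power = 0.71)
d = 0.69

n = ((2.326 + 0.553) / 0.69)²
n = (4.172)²
n ≈ 17.41
Round up to the next whole number: n = 18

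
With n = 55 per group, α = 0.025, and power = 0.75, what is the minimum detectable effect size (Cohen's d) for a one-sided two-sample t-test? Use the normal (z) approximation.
d ≈ 0.50

Minimum detectable effect (two-sample t-test, normal approximation):
d = (z_α + z_β) / √(n/2)
d = (1.960 + 0.674) / √(55/2)
d = 2.634 / 5.244
d ≈ 0.50

By Cohen's convention (0.2 small / 0.5 medium / 0.8 large): medium effect.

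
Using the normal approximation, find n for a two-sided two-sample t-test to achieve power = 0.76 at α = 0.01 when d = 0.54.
n = 74 per group

Sample size formula (two-sample t-test, normal approximation):
n = 2 · ((z_{α/2} + z_β) / d)²

z_{α/2} = 2.576 (for α = 0.01, two-sided)
z_β = 0.706 (for power = 0.76)
d = 0.54

n = 2 · ((2.576 + 0.706) / 0.54)²
n = 2 · (6.078)²
n ≈ 73.88
Round up to the next whole number: n = 74 per group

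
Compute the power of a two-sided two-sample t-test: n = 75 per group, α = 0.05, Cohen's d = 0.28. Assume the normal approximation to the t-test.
Power ≈ 0.40

Power calculation (two-sample t-test, normal approximation):
z_β = d · √(n/2) - z_{α/2}
z_β = 0.28 · √(75/2) - 1.960
z_β = 0.28 · 6.124 - 1.960
z_β = -0.245

Power = Φ(z_β) = Φ(-0.245) ≈ 0.403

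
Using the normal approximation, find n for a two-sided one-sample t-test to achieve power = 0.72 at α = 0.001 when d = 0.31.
n = 157

Sample size formula (one-sample t-test, normal approximation):
n = ((z_{α/2} + z_β) / d)²

z_{α/2} = 3.291 (for α = 0.001, two-sided)
z_β = 0.583 (for power = 0.72)
d = 0.31

n = ((3.291 + 0.583) / 0.31)²
n = (12.497)²
n ≈ 156.18
Round up to the next whole number: n = 157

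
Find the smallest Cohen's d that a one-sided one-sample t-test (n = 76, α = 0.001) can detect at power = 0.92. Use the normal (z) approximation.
d ≈ 0.52

Minimum detectable effect (one-sample t-test, normal approximation):
d = (z_α + z_β) / √n
d = (3.090 + 1.405) / √76
d = 4.495 / 8.718
d ≈ 0.52

By Cohen's convention (0.2 small / 0.5 medium / 0.8 large): medium effect.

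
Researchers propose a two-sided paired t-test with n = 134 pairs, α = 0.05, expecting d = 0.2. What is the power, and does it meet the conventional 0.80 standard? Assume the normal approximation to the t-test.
Power ≈ 0.64; the study is underpowered (power < 0.80)

Power calculation (paired t-test, normal approximation):
z_β = d · √n - z_{α/2}
z_β = 0.2 · √134 - 1.960
z_β = 0.2 · 11.576 - 1.960
z_β = 0.355

Power = Φ(z_β) = Φ(0.355) ≈ 0.639

Effect size d = 0.2 is small by Cohen's convention (0.2/0.5/0.8).

Threshold: power ≥ 0.80 is conventionally adequate.
Power ≈ 0.64 → the study is underpowered (power < 0.80).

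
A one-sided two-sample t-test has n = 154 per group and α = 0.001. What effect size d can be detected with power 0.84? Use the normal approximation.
d ≈ 0.47

Minimum detectable effect (two-sample t-test, normal approximation):
d = (z_α + z_β) / √(n/2)
d = (3.090 + 0.994) / √(154/2)
d = 4.085 / 8.775
d ≈ 0.47

By Cohen's convention (0.2 small / 0.5 medium / 0.8 large): small effect.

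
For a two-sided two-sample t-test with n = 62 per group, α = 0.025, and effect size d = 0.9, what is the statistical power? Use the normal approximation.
Power ≈ 1.00

Power calculation (two-sample t-test, normal approximation):
z_β = d · √(n/2) - z_{α/2}
z_β = 0.9 · √(62/2) - 2.241
z_β = 0.9 · 5.568 - 2.241
z_β = 2.770

Power = Φ(z_β) = Φ(2.770) ≈ 0.997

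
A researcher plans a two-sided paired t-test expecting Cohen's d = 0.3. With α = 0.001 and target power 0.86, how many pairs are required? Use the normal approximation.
n = 213 pairs

Sample size formula (paired t-test, normal approximation):
n = ((z_{α/2} + z_β) / d)²

z_{α/2} = 3.291 (for α = 0.001, two-sided)
z_β = 1.080 (for power = 0.86)
d = 0.3

n = ((3.291 + 1.080) / 0.3)²
n = (14.570)²
n ≈ 212.28
Round up to the next whole number: n = 213 pairs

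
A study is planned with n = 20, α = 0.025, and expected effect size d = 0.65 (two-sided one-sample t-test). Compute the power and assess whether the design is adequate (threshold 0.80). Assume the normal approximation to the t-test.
Power ≈ 0.75; the study is underpowered (power < 0.80)

Power calculation (one-sample t-test, normal approximation):
z_β = d · √n - z_{α/2}
z_β = 0.65 · √20 - 2.241
z_β = 0.65 · 4.472 - 2.241
z_β = 0.665

Power = Φ(z_β) = Φ(0.665) ≈ 0.747

Effect size d = 0.65 is medium by Cohen's convention (0.2/0.5/0.8).

Threshold: power ≥ 0.80 is conventionally adequate.
Power ≈ 0.75 → the study is underpowered (power < 0.80).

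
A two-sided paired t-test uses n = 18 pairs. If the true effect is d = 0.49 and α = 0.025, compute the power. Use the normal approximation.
Power ≈ 0.44

Power calculation (paired t-test, normal approximation):
z_β = d · √n - z_{α/2}
z_β = 0.49 · √18 - 2.241
z_β = 0.49 · 4.243 - 2.241
z_β = -0.163

Power = Φ(z_β) = Φ(-0.163) ≈ 0.435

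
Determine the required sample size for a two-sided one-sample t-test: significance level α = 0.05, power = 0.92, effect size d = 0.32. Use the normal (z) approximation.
n = 111

Sample size formula (one-sample t-test, normal approximation):
n = ((z_{α/2} + z_β) / d)²

z_{α/2} = 1.960 (for α = 0.05, two-sided)
z_β = 1.405 (for power = 0.92)
d = 0.32

n = ((1.960 + 1.405) / 0.32)²
n = (10.516)²
n ≈ 110.59
Round up to the next whole number: n = 111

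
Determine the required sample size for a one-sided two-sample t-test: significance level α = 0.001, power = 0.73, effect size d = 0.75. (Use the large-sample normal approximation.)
n = 49 per group

Sample size formula (two-sample t-test, normal approximation):
n = 2 · ((z_α + z_β) / d)²

z_α = 3.090 (for α = 0.001, one-sided)
z_β = 0.613 (for power = 0.73)
d = 0.75

n = 2 · ((3.090 + 0.613) / 0.75)²
n = 2 · (4.937)²
n ≈ 48.75
Round up to the next whole number: n = 49 per group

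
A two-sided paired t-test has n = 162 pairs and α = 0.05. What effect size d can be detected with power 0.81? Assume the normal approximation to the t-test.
d ≈ 0.22

Minimum detectable effect (paired t-test, normal approximation):
d = (z_{α/2} + z_β) / √n
d = (1.960 + 0.878) / √162
d = 2.838 / 12.728
d ≈ 0.22

By Cohen's convention (0.2 small / 0.5 medium / 0.8 large): small effect.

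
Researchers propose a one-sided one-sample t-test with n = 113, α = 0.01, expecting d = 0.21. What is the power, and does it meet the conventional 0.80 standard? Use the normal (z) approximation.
Power ≈ 0.46; the study is underpowered (power < 0.80)

Power calculation (one-sample t-test, normal approximation):
z_β = d · √n - z_α
z_β = 0.21 · √113 - 2.326
z_β = 0.21 · 10.630 - 2.326
z_β = -0.094

Power = Φ(z_β) = Φ(-0.094) ≈ 0.463

Effect size d = 0.21 is small by Cohen's convention (0.2/0.5/0.8).

Threshold: power ≥ 0.80 is conventionally adequate.
Power ≈ 0.46 → the study is underpowered (power < 0.80).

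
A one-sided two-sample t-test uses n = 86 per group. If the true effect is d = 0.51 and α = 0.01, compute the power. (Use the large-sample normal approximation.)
Power ≈ 0.85

Power calculation (two-sample t-test, normal approximation):
z_β = d · √(n/2) - z_α
z_β = 0.51 · √(86/2) - 2.326
z_β = 0.51 · 6.557 - 2.326
z_β = 1.018

Power = Φ(z_β) = Φ(1.018) ≈ 0.846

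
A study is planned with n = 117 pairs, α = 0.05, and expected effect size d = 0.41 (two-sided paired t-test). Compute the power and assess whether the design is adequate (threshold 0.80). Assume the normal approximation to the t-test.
Power ≈ 0.99; the study is adequately powered (power ≥ 0.80)

Power calculation (paired t-test, normal approximation):
z_β = d · √n - z_{α/2}
z_β = 0.41 · √117 - 1.960
z_β = 0.41 · 10.817 - 1.960
z_β = 2.475

Power = Φ(z_β) = Φ(2.475) ≈ 0.993

Effect size d = 0.41 is small by Cohen's convention (0.2/0.5/0.8).

Threshold: power ≥ 0.80 is conventionally adequate.
Power ≈ 0.99 → the study is adequately powered (power ≥ 0.80).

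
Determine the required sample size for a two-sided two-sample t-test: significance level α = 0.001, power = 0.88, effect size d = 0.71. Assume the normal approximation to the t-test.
n = 80 per group

Sample size formula (two-sample t-test, normal approximation):
n = 2 · ((z_{α/2} + z_β) / d)²

z_{α/2} = 3.291 (for α = 0.001, two-sided)
z_β = 1.175 (for power = 0.88)
d = 0.71

n = 2 · ((3.291 + 1.175) / 0.71)²
n = 2 · (6.290)²
n ≈ 79.13
Round up to the next whole number: n = 80 per group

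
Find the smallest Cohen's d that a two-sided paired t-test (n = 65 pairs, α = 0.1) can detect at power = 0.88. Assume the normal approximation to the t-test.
d ≈ 0.35

Minimum detectable effect (paired t-test, normal approximation):
d = (z_{α/2} + z_β) / √n
d = (1.645 + 1.175) / √65
d = 2.820 / 8.062
d ≈ 0.35

By Cohen's convention (0.2 small / 0.5 medium / 0.8 large): small effect.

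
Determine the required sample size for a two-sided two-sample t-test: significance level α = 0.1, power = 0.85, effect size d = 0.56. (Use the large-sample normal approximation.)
n = 46 per group

Sample size formula (two-sample t-test, normal approximation):
n = 2 · ((z_{α/2} + z_β) / d)²

z_{α/2} = 1.645 (for α = 0.1, two-sided)
z_β = 1.036 (for power = 0.85)
d = 0.56

n = 2 · ((1.645 + 1.036) / 0.56)²
n = 2 · (4.788)²
n ≈ 45.85
Round up to the next whole number: n = 46 per group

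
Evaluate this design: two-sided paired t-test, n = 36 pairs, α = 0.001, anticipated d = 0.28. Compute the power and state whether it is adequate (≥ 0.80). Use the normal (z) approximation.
Power ≈ 0.05; the study is underpowered (power < 0.80)

Power calculation (paired t-test, normal approximation):
z_β = d · √n - z_{α/2}
z_β = 0.28 · √36 - 3.291
z_β = 0.28 · 6.000 - 3.291
z_β = -1.611

Power = Φ(z_β) = Φ(-1.611) ≈ 0.054

Effect size d = 0.28 is small by Cohen's convention (0.2/0.5/0.8).

Threshold: power ≥ 0.80 is conventionally adequate.
Power ≈ 0.05 → the study is underpowered (power < 0.80).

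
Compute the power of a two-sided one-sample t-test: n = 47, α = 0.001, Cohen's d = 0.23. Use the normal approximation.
Power ≈ 0.04

Power calculation (one-sample t-test, normal approximation):
z_β = d · √n - z_{α/2}
z_β = 0.23 · √47 - 3.291
z_β = 0.23 · 6.856 - 3.291
z_β = -1.714

Power = Φ(z_β) = Φ(-1.714) ≈ 0.043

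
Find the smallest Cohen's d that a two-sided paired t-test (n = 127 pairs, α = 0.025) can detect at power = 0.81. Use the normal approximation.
d ≈ 0.28

Minimum detectable effect (paired t-test, normal approximation):
d = (z_{α/2} + z_β) / √n
d = (2.241 + 0.878) / √127
d = 3.119 / 11.269
d ≈ 0.28

By Cohen's convention (0.2 small / 0.5 medium / 0.8 large): small effect.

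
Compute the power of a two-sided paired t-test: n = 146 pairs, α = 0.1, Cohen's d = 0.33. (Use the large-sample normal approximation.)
Power ≈ 0.99

Power calculation (paired t-test, normal approximation):
z_β = d · √n - z_{α/2}
z_β = 0.33 · √146 - 1.645
z_β = 0.33 · 12.083 - 1.645
z_β = 2.343

Power = Φ(z_β) = Φ(2.343) ≈ 0.990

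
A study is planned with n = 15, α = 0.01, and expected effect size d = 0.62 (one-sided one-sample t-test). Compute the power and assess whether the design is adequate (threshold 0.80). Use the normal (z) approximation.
Power ≈ 0.53; the study is underpowered (power < 0.80)

Power calculation (one-sample t-test, normal approximation):
z_β = d · √n - z_α
z_β = 0.62 · √15 - 2.326
z_β = 0.62 · 3.873 - 2.326
z_β = 0.075

Power = Φ(z_β) = Φ(0.075) ≈ 0.530

Effect size d = 0.62 is medium by Cohen's convention (0.2/0.5/0.8).

Threshold: power ≥ 0.80 is conventionally adequate.
Power ≈ 0.53 → the study is underpowered (power < 0.80).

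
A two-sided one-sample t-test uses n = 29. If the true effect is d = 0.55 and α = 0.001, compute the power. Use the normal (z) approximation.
Power ≈ 0.37

Power calculation (one-sample t-test, normal approximation):
z_β = d · √n - z_{α/2}
z_β = 0.55 · √29 - 3.291
z_β = 0.55 · 5.385 - 3.291
z_β = -0.329

Power = Φ(z_β) = Φ(-0.329) ≈ 0.371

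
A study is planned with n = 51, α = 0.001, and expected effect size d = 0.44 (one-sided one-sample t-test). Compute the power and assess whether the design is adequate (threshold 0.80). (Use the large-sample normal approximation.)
Power ≈ 0.52; the study is underpowered (power < 0.80)

Power calculation (one-sample t-test, normal approximation):
z_β = d · √n - z_α
z_β = 0.44 · √51 - 3.090
z_β = 0.44 · 7.141 - 3.090
z_β = 0.052

Power = Φ(z_β) = Φ(0.052) ≈ 0.521

Effect size d = 0.44 is small by Cohen's convention (0.2/0.5/0.8).

Threshold: power ≥ 0.80 is conventionally adequate.
Power ≈ 0.52 → the study is underpowered (power < 0.80).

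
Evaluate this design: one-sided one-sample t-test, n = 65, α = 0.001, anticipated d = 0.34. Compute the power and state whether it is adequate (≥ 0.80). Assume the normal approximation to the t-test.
Power ≈ 0.36; the study is underpowered (power < 0.80)

Power calculation (one-sample t-test, normal approximation):
z_β = d · √n - z_α
z_β = 0.34 · √65 - 3.090
z_β = 0.34 · 8.062 - 3.090
z_β = -0.349

Power = Φ(z_β) = Φ(-0.349) ≈ 0.364

Effect size d = 0.34 is small by Cohen's convention (0.2/0.5/0.8).

Threshold: power ≥ 0.80 is conventionally adequate.
Power ≈ 0.36 → the study is underpowered (power < 0.80).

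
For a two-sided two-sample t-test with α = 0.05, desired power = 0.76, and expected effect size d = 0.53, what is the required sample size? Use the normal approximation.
n = 51 per group

Sample size formula (two-sample t-test, normal approximation):
n = 2 · ((z_{α/2} + z_β) / d)²

z_{α/2} = 1.960 (for α = 0.05, two-sided)
z_β = 0.706 (for power = 0.76)
d = 0.53

n = 2 · ((1.960 + 0.706) / 0.53)²
n = 2 · (5.030)²
n ≈ 50.60
Round up to the next whole number: n = 51 per group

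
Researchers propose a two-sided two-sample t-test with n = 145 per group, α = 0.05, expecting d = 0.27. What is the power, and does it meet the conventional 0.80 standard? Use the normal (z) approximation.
Power ≈ 0.63; the study is underpowered (power < 0.80)

Power calculation (two-sample t-test, normal approximation):
z_β = d · √(n/2) - z_{α/2}
z_β = 0.27 · √(145/2) - 1.960
z_β = 0.27 · 8.515 - 1.960
z_β = 0.339

Power = Φ(z_β) = Φ(0.339) ≈ 0.633

Effect size d = 0.27 is small by Cohen's convention (0.2/0.5/0.8).

Threshold: power ≥ 0.80 is conventionally adequate.
Power ≈ 0.63 → the study is underpowered (power < 0.80).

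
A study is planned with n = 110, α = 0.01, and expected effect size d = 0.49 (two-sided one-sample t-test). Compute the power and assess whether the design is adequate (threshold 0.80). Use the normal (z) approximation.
Power ≈ 0.99; the study is adequately powered (power ≥ 0.80)

Power calculation (one-sample t-test, normal approximation):
z_β = d · √n - z_{α/2}
z_β = 0.49 · √110 - 2.576
z_β = 0.49 · 10.488 - 2.576
z_β = 2.563

Power = Φ(z_β) = Φ(2.563) ≈ 0.995

Effect size d = 0.49 is small by Cohen's convention (0.2/0.5/0.8).

Threshold: power ≥ 0.80 is conventionally adequate.
Power ≈ 0.99 → the study is adequately powered (power ≥ 0.80).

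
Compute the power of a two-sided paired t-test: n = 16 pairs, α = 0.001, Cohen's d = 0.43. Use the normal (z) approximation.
Power ≈ 0.06

Power calculation (paired t-test, normal approximation):
z_β = d · √n - z_{α/2}
z_β = 0.43 · √16 - 3.291
z_β = 0.43 · 4.000 - 3.291
z_β = -1.571

Power = Φ(z_β) = Φ(-1.571) ≈ 0.058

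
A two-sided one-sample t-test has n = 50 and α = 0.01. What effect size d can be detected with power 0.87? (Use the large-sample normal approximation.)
d ≈ 0.52

Minimum detectable effect (one-sample t-test, normal approximation):
d = (z_{α/2} + z_β) / √n
d = (2.576 + 1.126) / √50
d = 3.702 / 7.071
d ≈ 0.52

By Cohen's convention (0.2 small / 0.5 medium / 0.8 large): medium effect.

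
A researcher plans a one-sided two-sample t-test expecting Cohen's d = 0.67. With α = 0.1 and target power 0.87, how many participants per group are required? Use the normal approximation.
n = 26 per group

Sample size formula (two-sample t-test, normal approximation):
n = 2 · ((z_α + z_β) / d)²

z_α = 1.282 (for α = 0.1, one-sided)
z_β = 1.126 (for power = 0.87)
d = 0.67

n = 2 · ((1.282 + 1.126) / 0.67)²
n = 2 · (3.594)²
n ≈ 25.83
Round up to the next whole number: n = 26 per group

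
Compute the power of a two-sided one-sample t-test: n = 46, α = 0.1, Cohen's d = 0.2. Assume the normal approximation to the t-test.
Power ≈ 0.39

Power calculation (one-sample t-test, normal approximation):
z_β = d · √n - z_{α/2}
z_β = 0.2 · √46 - 1.645
z_β = 0.2 · 6.782 - 1.645
z_β = -0.288

Power = Φ(z_β) = Φ(-0.288) ≈ 0.387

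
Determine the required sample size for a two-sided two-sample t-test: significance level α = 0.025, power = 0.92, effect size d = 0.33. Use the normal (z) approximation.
n = 245 per group

Sample size formula (two-sample t-test, normal approximation):
n = 2 · ((z_{α/2} + z_β) / d)²

z_{α/2} = 2.241 (for α = 0.025, two-sided)
z_β = 1.405 (for power = 0.92)
d = 0.33

n = 2 · ((2.241 + 1.405) / 0.33)²
n = 2 · (11.048)²
n ≈ 244.12
Round up to the next whole number: n = 245 per group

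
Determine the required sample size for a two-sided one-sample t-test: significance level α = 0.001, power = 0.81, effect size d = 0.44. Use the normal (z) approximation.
n = 90

Sample size formula (one-sample t-test, normal approximation):
n = ((z_{α/2} + z_β) / d)²

z_{α/2} = 3.291 (for α = 0.001, two-sided)
z_β = 0.878 (for power = 0.81)
d = 0.44

n = ((3.291 + 0.878) / 0.44)²
n = (9.475)²
n ≈ 89.78
Round up to the next whole number: n = 90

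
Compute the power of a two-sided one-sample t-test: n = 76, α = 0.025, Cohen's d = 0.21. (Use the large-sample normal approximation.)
Power ≈ 0.34

Power calculation (one-sample t-test, normal approximation):
z_β = d · √n - z_{α/2}
z_β = 0.21 · √76 - 2.241
z_β = 0.21 · 8.718 - 2.241
z_β = -0.411

Power = Φ(z_β) = Φ(-0.411) ≈ 0.341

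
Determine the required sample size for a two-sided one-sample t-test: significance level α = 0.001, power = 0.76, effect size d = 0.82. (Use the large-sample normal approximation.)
n = 24

Sample size formula (one-sample t-test, normal approximation):
n = ((z_{α/2} + z_β) / d)²

z_{α/2} = 3.291 (for α = 0.001, two-sided)
z_β = 0.706 (for power = 0.76)
d = 0.82

n = ((3.291 + 0.706) / 0.82)²
n = (4.874)²
n ≈ 23.76
Round up to the next whole number: n = 24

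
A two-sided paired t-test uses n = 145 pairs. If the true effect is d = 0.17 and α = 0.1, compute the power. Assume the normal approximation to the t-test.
Power ≈ 0.66

Power calculation (paired t-test, normal approximation):
z_β = d · √n - z_{α/2}
z_β = 0.17 · √145 - 1.645
z_β = 0.17 · 12.042 - 1.645
z_β = 0.402

Power = Φ(z_β) = Φ(0.402) ≈ 0.656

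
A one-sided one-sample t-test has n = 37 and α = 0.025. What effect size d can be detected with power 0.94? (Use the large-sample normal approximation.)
d ≈ 0.58

Minimum detectable effect (one-sample t-test, normal approximation):
d = (z_α + z_β) / √n
d = (1.960 + 1.555) / √37
d = 3.515 / 6.083
d ≈ 0.58

By Cohen's convention (0.2 small / 0.5 medium / 0.8 large): medium effect.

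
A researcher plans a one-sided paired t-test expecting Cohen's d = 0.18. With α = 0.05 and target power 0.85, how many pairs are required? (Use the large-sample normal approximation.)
n = 222 pairs

Sample size formula (paired t-test, normal approximation):
n = ((z_α + z_β) / d)²

z_α = 1.645 (for α = 0.05, one-sided)
z_β = 1.036 (for power = 0.85)
d = 0.18

n = ((1.645 + 1.036) / 0.18)²
n = (14.894)²
n ≈ 221.83
Round up to the next whole number: n = 222 pairs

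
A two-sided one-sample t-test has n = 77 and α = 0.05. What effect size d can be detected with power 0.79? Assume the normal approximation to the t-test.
d ≈ 0.32

Minimum detectable effect (one-sample t-test, normal approximation):
d = (z_{α/2} + z_β) / √n
d = (1.960 + 0.806) / √77
d = 2.766 / 8.775
d ≈ 0.32

By Cohen's convention (0.2 small / 0.5 medium / 0.8 large): small effect.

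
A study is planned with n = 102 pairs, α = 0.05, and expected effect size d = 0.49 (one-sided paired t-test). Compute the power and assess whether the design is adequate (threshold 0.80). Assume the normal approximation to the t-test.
Power ≈ 1.00; the study is adequately powered (power ≥ 0.80)

Power calculation (paired t-test, normal approximation):
z_β = d · √n - z_α
z_β = 0.49 · √102 - 1.645
z_β = 0.49 · 10.100 - 1.645
z_β = 3.304

Power = Φ(z_β) = Φ(3.304) ≈ 1.000

Effect size d = 0.49 is small by Cohen's convention (0.2/0.5/0.8).

Threshold: power ≥ 0.80 is conventionally adequate.
Power ≈ 1.00 → the study is adequately powered (power ≥ 0.80).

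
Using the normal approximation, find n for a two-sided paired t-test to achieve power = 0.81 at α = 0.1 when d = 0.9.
n = 8 pairs

Sample size formula (paired t-test, normal approximation):
n = ((z_{α/2} + z_β) / d)²

z_{α/2} = 1.645 (for α = 0.1, two-sided)
z_β = 0.878 (for power = 0.81)
d = 0.9

n = ((1.645 + 0.878) / 0.9)²
n = (2.803)²
n ≈ 7.86
Round up to the next whole number: n = 8 pairs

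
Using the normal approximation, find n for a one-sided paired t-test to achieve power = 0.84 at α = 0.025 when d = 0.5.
n = 35 pairs

Sample size formula (paired t-test, normal approximation):
n = ((z_α + z_β) / d)²

z_α = 1.960 (for α = 0.025, one-sided)
z_β = 0.994 (for power = 0.84)
d = 0.5

n = ((1.960 + 0.994) / 0.5)²
n = (5.908)²
n ≈ 34.90
Round up to the next whole number: n = 35 pairs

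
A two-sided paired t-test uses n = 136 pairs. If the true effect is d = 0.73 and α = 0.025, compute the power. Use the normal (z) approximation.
Power ≈ 1.00

Power calculation (paired t-test, normal approximation):
z_β = d · √n - z_{α/2}
z_β = 0.73 · √136 - 2.241
z_β = 0.73 · 11.662 - 2.241
z_β = 6.272

Power = Φ(z_β) = Φ(6.272) ≈ 1.000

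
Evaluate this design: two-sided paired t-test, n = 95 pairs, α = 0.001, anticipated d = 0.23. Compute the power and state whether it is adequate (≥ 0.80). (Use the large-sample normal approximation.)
Power ≈ 0.15; the study is underpowered (power < 0.80)

Power calculation (paired t-test, normal approximation):
z_β = d · √n - z_{α/2}
z_β = 0.23 · √95 - 3.291
z_β = 0.23 · 9.747 - 3.291
z_β = -1.049

Power = Φ(z_β) = Φ(-1.049) ≈ 0.147

Effect size d = 0.23 is small by Cohen's convention (0.2/0.5/0.8).

Threshold: power ≥ 0.80 is conventionally adequate.
Power ≈ 0.15 → the study is underpowered (power < 0.80).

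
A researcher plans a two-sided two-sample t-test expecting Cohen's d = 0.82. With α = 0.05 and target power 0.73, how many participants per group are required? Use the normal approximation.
n = 20 per group

Sample size formula (two-sample t-test, normal approximation):
n = 2 · ((z_{α/2} + z_β) / d)²

z_{α/2} = 1.960 (for α = 0.05, two-sided)
z_β = 0.613 (for power = 0.73)
d = 0.82

n = 2 · ((1.960 + 0.613) / 0.82)²
n = 2 · (3.138)²
n ≈ 19.69
Round up to the next whole number: n = 20 per group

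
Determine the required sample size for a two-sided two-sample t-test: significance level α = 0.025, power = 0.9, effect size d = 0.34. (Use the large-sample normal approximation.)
n = 215 per group

Sample size formula (two-sample t-test, normal approximation):
n = 2 · ((z_{α/2} + z_β) / d)²

z_{α/2} = 2.241 (for α = 0.025, two-sided)
z_β = 1.282 (for power = 0.9)
d = 0.34

n = 2 · ((2.241 + 1.282) / 0.34)²
n = 2 · (10.362)²
n ≈ 214.74
Round up to the next whole number: n = 215 per group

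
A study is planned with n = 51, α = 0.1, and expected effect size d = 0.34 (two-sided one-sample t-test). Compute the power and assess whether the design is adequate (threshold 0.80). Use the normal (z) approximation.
Power ≈ 0.78; the study is underpowered (power < 0.80)

Power calculation (one-sample t-test, normal approximation):
z_β = d · √n - z_{α/2}
z_β = 0.34 · √51 - 1.645
z_β = 0.34 · 7.141 - 1.645
z_β = 0.783

Power = Φ(z_β) = Φ(0.783) ≈ 0.783

Effect size d = 0.34 is small by Cohen's convention (0.2/0.5/0.8).

Threshold: power ≥ 0.80 is conventionally adequate.
Power ≈ 0.78 → the study is underpowered (power < 0.80).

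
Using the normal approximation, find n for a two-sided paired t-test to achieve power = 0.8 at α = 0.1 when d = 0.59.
n = 18 pairs

Sample size formula (paired t-test, normal approximation):
n = ((z_{α/2} + z_β) / d)²

z_{α/2} = 1.645 (for α = 0.1, two-sided)
z_β = 0.842 (for power = 0.8)
d = 0.59

n = ((1.645 + 0.842) / 0.59)²
n = (4.215)²
n ≈ 17.77
Round up to the next whole number: n = 18 pairs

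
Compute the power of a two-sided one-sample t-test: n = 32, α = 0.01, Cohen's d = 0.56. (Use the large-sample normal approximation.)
Power ≈ 0.72

Power calculation (one-sample t-test, normal approximation):
z_β = d · √n - z_{α/2}
z_β = 0.56 · √32 - 2.576
z_β = 0.56 · 5.657 - 2.576
z_β = 0.592

Power = Φ(z_β) = Φ(0.592) ≈ 0.723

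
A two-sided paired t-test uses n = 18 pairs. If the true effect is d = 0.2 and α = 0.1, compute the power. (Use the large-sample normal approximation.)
Power ≈ 0.21

Power calculation (paired t-test, normal approximation):
z_β = d · √n - z_{α/2}
z_β = 0.2 · √18 - 1.645
z_β = 0.2 · 4.243 - 1.645
z_β = -0.796

Power = Φ(z_β) = Φ(-0.796) ≈ 0.213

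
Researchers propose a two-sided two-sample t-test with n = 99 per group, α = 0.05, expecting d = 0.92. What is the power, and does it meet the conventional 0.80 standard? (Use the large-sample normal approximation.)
Power ≈ 1.00; the study is adequately powered (power ≥ 0.80)

Power calculation (two-sample t-test, normal approximation):
z_β = d · √(n/2) - z_{α/2}
z_β = 0.92 · √(99/2) - 1.960
z_β = 0.92 · 7.036 - 1.960
z_β = 4.513

Power = Φ(z_β) = Φ(4.513) ≈ 1.000

Effect size d = 0.92 is large by Cohen's convention (0.2/0.5/0.8).

Threshold: power ≥ 0.80 is conventionally adequate.
Power ≈ 1.00 → the study is adequately powered (power ≥ 0.80).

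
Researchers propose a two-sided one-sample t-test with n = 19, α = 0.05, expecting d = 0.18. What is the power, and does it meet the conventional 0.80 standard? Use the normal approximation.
Power ≈ 0.12; the study is underpowered (power < 0.80)

Power calculation (one-sample t-test, normal approximation):
z_β = d · √n - z_{α/2}
z_β = 0.18 · √19 - 1.960
z_β = 0.18 · 4.359 - 1.960
z_β = -1.175

Power = Φ(z_β) = Φ(-1.175) ≈ 0.120

Effect size d = 0.18 is very small by Cohen's convention (0.2/0.5/0.8).

Threshold: power ≥ 0.80 is conventionally adequate.
Power ≈ 0.12 → the study is underpowered (power < 0.80).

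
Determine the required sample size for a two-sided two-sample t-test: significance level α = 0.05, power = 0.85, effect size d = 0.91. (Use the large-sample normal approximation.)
n = 22 per group

Sample size formula (two-sample t-test, normal approximation):
n = 2 · ((z_{α/2} + z_β) / d)²

z_{α/2} = 1.960 (for α = 0.05, two-sided)
z_β = 1.036 (for power = 0.85)
d = 0.91

n = 2 · ((1.960 + 1.036) / 0.91)²
n = 2 · (3.292)²
n ≈ 21.67
Round up to the next whole number: n = 22 per group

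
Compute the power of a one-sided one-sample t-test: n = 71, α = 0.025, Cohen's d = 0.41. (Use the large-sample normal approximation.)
Power ≈ 0.93

Power calculation (one-sample t-test, normal approximation):
z_β = d · √n - z_α
z_β = 0.41 · √71 - 1.960
z_β = 0.41 · 8.426 - 1.960
z_β = 1.495

Power = Φ(z_β) = Φ(1.495) ≈ 0.933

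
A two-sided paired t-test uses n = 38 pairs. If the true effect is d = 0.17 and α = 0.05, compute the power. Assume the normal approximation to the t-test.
Power ≈ 0.18

Power calculation (paired t-test, normal approximation):
z_β = d · √n - z_{α/2}
z_β = 0.17 · √38 - 1.960
z_β = 0.17 · 6.164 - 1.960
z_β = -0.912

Power = Φ(z_β) = Φ(-0.912) ≈ 0.181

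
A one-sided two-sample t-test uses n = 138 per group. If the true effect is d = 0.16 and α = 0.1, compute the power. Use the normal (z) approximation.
Power ≈ 0.52

Power calculation (two-sample t-test, normal approximation):
z_β = d · √(n/2) - z_α
z_β = 0.16 · √(138/2) - 1.282
z_β = 0.16 · 8.307 - 1.282
z_β = 0.048

Power = Φ(z_β) = Φ(0.048) ≈ 0.519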